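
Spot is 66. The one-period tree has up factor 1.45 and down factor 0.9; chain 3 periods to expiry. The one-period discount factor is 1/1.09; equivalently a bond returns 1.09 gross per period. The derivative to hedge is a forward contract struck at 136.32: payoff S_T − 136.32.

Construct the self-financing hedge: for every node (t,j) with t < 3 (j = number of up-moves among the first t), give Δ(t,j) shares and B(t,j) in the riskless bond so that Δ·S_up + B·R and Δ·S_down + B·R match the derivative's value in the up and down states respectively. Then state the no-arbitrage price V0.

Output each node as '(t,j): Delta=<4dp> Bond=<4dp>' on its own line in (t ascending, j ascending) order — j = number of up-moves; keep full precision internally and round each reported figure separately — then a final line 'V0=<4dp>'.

Under the risk-neutral measure, an up-move has probability p* = (R−d)/(u−d) = 0.3455 and values discount at R = 1.09.
Terminal values V(3,·): V(3,0)=-88.2060, V(3,1)=-58.8030, V(3,2)=-11.4315, V(3,3)=64.8893
Node (2,0) S=53.4600: V=(p*·-58.8030+(1−p*)·-88.2060)/1.09=-71.6042; Δ=(-58.8030−-88.2060)/(77.5170−48.1140)=1.0000; B=V−Δ·S=-125.0642
Node (2,1) S=86.1300: V=(p*·-11.4315+(1−p*)·-58.8030)/1.09=-38.9342; Δ=(-11.4315−-58.8030)/(124.8885−77.5170)=1.0000; B=V−Δ·S=-125.0642
Node (2,2) S=138.7650: V=(p*·64.8893+(1−p*)·-11.4315)/1.09=13.7008; Δ=(64.8893−-11.4315)/(201.2093−124.8885)=1.0000; B=V−Δ·S=-125.0642
Node (1,0) S=59.4000: V=(p*·-38.9342+(1−p*)·-71.6042)/1.09=-55.3378; Δ=(-38.9342−-71.6042)/(86.1300−53.4600)=1.0000; B=V−Δ·S=-114.7378
Node (1,1) S=95.7000: V=(p*·13.7008+(1−p*)·-38.9342)/1.09=-19.0378; Δ=(13.7008−-38.9342)/(138.7650−86.1300)=1.0000; B=V−Δ·S=-114.7378
Node (0,0) S=66.0000: V=(p*·-19.0378+(1−p*)·-55.3378)/1.09=-39.2641; Δ=(-19.0378−-55.3378)/(95.7000−59.4000)=1.0000; B=V−Δ·S=-105.2641
The time-0 hedge costs -39.2641, which is the no-arbitrage price.

(0,0): Delta=1.0000 Bond=-105.2641
(1,0): Delta=1.0000 Bond=-114.7378
(1,1): Delta=1.0000 Bond=-114.7378
(2,0): Delta=1.0000 Bond=-125.0642
(2,1): Delta=1.0000 Bond=-125.0642
(2,2): Delta=1.0000 Bond=-125.0642
V0=-39.2641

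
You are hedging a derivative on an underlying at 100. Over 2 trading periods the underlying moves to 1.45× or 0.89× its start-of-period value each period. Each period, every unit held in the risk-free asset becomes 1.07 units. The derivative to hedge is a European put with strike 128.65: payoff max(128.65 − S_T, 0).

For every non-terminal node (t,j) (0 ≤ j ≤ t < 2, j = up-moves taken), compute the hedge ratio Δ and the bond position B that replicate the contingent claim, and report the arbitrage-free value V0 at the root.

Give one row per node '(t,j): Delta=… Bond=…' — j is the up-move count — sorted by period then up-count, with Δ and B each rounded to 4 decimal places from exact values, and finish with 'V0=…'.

(0,0): Delta=-0.5599 Bond=75.8729
(1,0): Delta=-0.9920 Bond=119.6395
(1,1): Delta=0.0000 Bond=0.0000
V0=19.8839

Risk-neutral probability p* = (R−d)/(u−d) = (1.07−0.89)/(1.45−0.89) = 0.3214.
Terminal values V(2,·): V(2,0)=49.4400, V(2,1)=0.0000, V(2,2)=0.0000
(1,0): S=89.0000. Δ = (V_up−V_dn)/(S_up−S_dn) = (0.0000−49.4400)/(129.0500−79.2100) = -0.9920. V = [p*·0.0000 + (1−p*)·49.4400]/1.07 = 31.3538. B = V − Δ·S = 119.6395.
(1,1): S=145.0000. Δ = (V_up−V_dn)/(S_up−S_dn) = (0.0000−0.0000)/(210.2500−129.0500) = 0.0000. V = [p*·0.0000 + (1−p*)·0.0000]/1.07 = 0.0000. B = V − Δ·S = 0.0000.
(0,0): S=100.0000. Δ = (V_up−V_dn)/(S_up−S_dn) = (0.0000−31.3538)/(145.0000−89.0000) = -0.5599. V = [p*·0.0000 + (1−p*)·31.3538]/1.07 = 19.8839. B = V − Δ·S = 75.8729.
Root portfolio cost Δ·100+B reproduces V0=19.8839.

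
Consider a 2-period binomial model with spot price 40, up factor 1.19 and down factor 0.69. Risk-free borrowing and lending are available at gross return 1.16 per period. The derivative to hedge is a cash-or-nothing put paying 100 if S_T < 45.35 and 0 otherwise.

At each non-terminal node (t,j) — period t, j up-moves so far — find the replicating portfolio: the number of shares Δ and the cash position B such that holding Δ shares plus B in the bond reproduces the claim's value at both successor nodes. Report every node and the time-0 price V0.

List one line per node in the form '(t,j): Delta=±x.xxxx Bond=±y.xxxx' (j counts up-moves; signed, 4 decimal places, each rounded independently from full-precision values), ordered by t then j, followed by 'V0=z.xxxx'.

(0,0): Delta=-4.0517 Bond=170.7194
(1,0): Delta=0.0000 Bond=86.2069
(1,1): Delta=-4.2017 Bond=205.1724
V0=8.6504

The replicating-portfolio and risk-neutral prices coincide; use p* = (1.16−0.69)/(1.19−0.69) = 0.9400 for the latter.
Terminal payoffs: V(2,0)=100.0000, V(2,1)=100.0000, V(2,2)=0.0000
(1,0): S=27.6000. Δ = (V_up−V_dn)/(S_up−S_dn) = (100.0000−100.0000)/(32.8440−19.0440) = 0.0000. V = [p*·100.0000 + (1−p*)·100.0000]/1.16 = 86.2069. B = V − Δ·S = 86.2069.
(1,1): S=47.6000. Δ = (V_up−V_dn)/(S_up−S_dn) = (0.0000−100.0000)/(56.6440−32.8440) = -4.2017. V = [p*·0.0000 + (1−p*)·100.0000]/1.16 = 5.1724. B = V − Δ·S = 205.1724.
(0,0): S=40.0000. Δ = (V_up−V_dn)/(S_up−S_dn) = (5.1724−86.2069)/(47.6000−27.6000) = -4.0517. V = [p*·5.1724 + (1−p*)·86.2069]/1.16 = 8.6504. B = V − Δ·S = 170.7194.
Self-financing check: at every node Δ·S+B equals the discounted successor values.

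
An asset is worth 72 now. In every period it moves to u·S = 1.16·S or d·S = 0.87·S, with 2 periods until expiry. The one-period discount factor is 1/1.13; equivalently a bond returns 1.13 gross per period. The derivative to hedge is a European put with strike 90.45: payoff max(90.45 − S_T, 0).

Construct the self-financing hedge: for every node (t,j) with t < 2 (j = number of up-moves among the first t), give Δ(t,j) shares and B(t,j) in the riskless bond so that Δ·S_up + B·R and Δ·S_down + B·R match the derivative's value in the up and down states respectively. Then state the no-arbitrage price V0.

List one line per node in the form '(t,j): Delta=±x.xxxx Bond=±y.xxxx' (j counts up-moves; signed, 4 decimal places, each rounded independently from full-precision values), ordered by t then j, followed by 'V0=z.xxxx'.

(0,0): Delta=-0.7555 Bond=57.2848
(1,0): Delta=-1.0000 Bond=80.0442
(1,1): Delta=-0.7344 Bond=62.9650
V0=2.8853

Under the risk-neutral measure, an up-move has probability p* = (R−d)/(u−d) = 0.8966 and values discount at R = 1.13.
Terminal payoffs: V(2,0)=35.9532, V(2,1)=17.7876, V(2,2)=0.0000
(1,0): S=62.6400. Δ = (V_up−V_dn)/(S_up−S_dn) = (17.7876−35.9532)/(72.6624−54.4968) = -1.0000. V = [p*·17.7876 + (1−p*)·35.9532]/1.13 = 17.4042. B = V − Δ·S = 80.0442.
(1,1): S=83.5200. Δ = (V_up−V_dn)/(S_up−S_dn) = (0.0000−17.7876)/(96.8832−72.6624) = -0.7344. V = [p*·0.0000 + (1−p*)·17.7876]/1.13 = 1.6284. B = V − Δ·S = 62.9650.
(0,0): S=72.0000. Δ = (V_up−V_dn)/(S_up−S_dn) = (1.6284−17.4042)/(83.5200−62.6400) = -0.7555. V = [p*·1.6284 + (1−p*)·17.4042]/1.13 = 2.8853. B = V − Δ·S = 57.2848.
The time-0 hedge costs 2.8853, which is the no-arbitrage price.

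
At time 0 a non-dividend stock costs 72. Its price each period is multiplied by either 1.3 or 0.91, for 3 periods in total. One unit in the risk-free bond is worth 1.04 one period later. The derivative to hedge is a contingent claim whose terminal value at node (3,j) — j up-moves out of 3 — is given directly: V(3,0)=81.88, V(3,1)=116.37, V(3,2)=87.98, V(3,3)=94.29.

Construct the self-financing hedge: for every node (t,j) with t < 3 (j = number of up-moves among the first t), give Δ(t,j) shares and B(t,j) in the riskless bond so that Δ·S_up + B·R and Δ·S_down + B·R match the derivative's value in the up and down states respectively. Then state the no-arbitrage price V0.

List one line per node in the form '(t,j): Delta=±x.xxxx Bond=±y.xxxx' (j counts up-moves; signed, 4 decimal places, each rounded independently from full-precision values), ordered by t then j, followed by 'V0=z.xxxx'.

(0,0): Delta=0.1124 Bond=79.9428
(1,0): Delta=0.5091 Bond=57.1437
(1,1): Delta=-0.4431 Bond=135.1342
(2,0): Delta=1.4832 Bond=1.3494
(2,1): Delta=-0.8546 Bond=175.5897
(2,2): Delta=0.1330 Bond=70.4391
V0=88.0320

Since d<R<u, set p* = (R−d)/(u−d) = 0.3333; price each node as the discounted p*-expectation of its children.
Terminal payoffs: V(3,0)=81.8800, V(3,1)=116.3700, V(3,2)=87.9800, V(3,3)=94.2900
Node (2,0) S=59.6232: V=(p*·116.3700+(1−p*)·81.8800)/1.04=89.7853; Δ=(116.3700−81.8800)/(77.5102−54.2571)=1.4832; B=V−Δ·S=1.3494
Node (2,1) S=85.1760: V=(p*·87.9800+(1−p*)·116.3700)/1.04=102.7949; Δ=(87.9800−116.3700)/(110.7288−77.5102)=-0.8546; B=V−Δ·S=175.5897
Node (2,2) S=121.6800: V=(p*·94.2900+(1−p*)·87.9800)/1.04=86.6186; Δ=(94.2900−87.9800)/(158.1840−110.7288)=0.1330; B=V−Δ·S=70.4391
Node (1,0) S=65.5200: V=(p*·102.7949+(1−p*)·89.7853)/1.04=90.5017; Δ=(102.7949−89.7853)/(85.1760−59.6232)=0.5091; B=V−Δ·S=57.1437
Node (1,1) S=93.6000: V=(p*·86.6186+(1−p*)·102.7949)/1.04=93.6565; Δ=(86.6186−102.7949)/(121.6800−85.1760)=-0.4431; B=V−Δ·S=135.1342
Node (0,0) S=72.0000: V=(p*·93.6565+(1−p*)·90.5017)/1.04=88.0320; Δ=(93.6565−90.5017)/(93.6000−65.5200)=0.1124; B=V−Δ·S=79.9428
The time-0 hedge costs 88.0320, which is the no-arbitrage price.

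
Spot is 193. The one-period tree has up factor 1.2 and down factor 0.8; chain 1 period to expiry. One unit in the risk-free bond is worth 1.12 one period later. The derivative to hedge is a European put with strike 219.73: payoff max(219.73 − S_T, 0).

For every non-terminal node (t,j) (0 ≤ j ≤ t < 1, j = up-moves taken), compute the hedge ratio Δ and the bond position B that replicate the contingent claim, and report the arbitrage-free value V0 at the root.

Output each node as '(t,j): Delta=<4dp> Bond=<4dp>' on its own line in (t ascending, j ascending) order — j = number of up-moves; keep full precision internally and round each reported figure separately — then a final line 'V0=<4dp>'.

(0,0): Delta=-0.8462 Bond=174.9911
V0=11.6661

No-arbitrage ⇒ martingale measure with p* = (R−d)/(u−d) = 0.8000.
Terminal values V(1,·): V(1,0)=65.3300, V(1,1)=0.0000
  t=0,j=0: stock 193.0000 → up 231.6000 (V=0.0000), down 154.4000 (V=65.3300). Price 11.6661; hedge Δ=-0.8462, bond B=174.9911.
Self-financing check: at every node Δ·S+B equals the discounted successor values.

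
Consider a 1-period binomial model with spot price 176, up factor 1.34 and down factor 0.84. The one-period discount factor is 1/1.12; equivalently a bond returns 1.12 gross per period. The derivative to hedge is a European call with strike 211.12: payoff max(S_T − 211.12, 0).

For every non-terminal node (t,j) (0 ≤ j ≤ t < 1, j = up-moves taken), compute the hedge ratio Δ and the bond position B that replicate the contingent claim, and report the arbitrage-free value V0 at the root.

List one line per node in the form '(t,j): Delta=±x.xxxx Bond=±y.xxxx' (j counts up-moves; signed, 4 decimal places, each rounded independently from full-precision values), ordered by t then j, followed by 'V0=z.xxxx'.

(0,0): Delta=0.2809 Bond=-37.0800
V0=12.3600

Under the risk-neutral measure, an up-move has probability p* = (R−d)/(u−d) = 0.5600 and values discount at R = 1.12.
Terminal values V(1,·): V(1,0)=0.0000, V(1,1)=24.7200
Node (0,0) S=176.0000: V=(p*·24.7200+(1−p*)·0.0000)/1.12=12.3600; Δ=(24.7200−0.0000)/(235.8400−147.8400)=0.2809; B=V−Δ·S=-37.0800
Self-financing check: at every node Δ·S+B equals the discounted successor values.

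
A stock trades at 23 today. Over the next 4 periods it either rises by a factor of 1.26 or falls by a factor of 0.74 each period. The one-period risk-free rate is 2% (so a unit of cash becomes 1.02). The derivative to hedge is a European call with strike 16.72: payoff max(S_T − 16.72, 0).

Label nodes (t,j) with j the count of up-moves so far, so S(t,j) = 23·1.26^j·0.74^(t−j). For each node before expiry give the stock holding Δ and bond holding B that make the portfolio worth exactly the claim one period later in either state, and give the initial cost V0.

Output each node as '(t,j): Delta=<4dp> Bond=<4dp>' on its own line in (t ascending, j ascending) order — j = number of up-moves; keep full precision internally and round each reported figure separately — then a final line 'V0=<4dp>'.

No-arbitrage ⇒ martingale measure with p* = (R−d)/(u−d) = 0.5385.
At expiry t=4: V(4,0)=0.0000, V(4,1)=0.0000, V(4,2)=3.2755, V(4,3)=17.3264, V(4,4)=41.2509
  t=3,j=0: stock 9.3202 → up 11.7434 (V=0.0000), down 6.8969 (V=0.0000). Price 0.0000; hedge Δ=0.0000, bond B=0.0000.
  t=3,j=1: stock 15.8694 → up 19.9955 (V=3.2755), down 11.7434 (V=0.0000). Price 1.7292; hedge Δ=0.3969, bond B=-4.5699.
  t=3,j=2: stock 27.0210 → up 34.0464 (V=17.3264), down 19.9955 (V=3.2755). Price 10.6288; hedge Δ=1.0000, bond B=-16.3922.
  t=3,j=3: stock 46.0086 → up 57.9709 (V=41.2509), down 34.0464 (V=17.3264). Price 29.6165; hedge Δ=1.0000, bond B=-16.3922.
  t=2,j=0: stock 12.5948 → up 15.8694 (V=1.7292), down 9.3202 (V=0.0000). Price 0.9128; hedge Δ=0.2640, bond B=-2.4125.
  t=2,j=1: stock 21.4452 → up 27.0210 (V=10.6288), down 15.8694 (V=1.7292). Price 6.3934; hedge Δ=0.7981, bond B=-10.7213.
  t=2,j=2: stock 36.5148 → up 46.0086 (V=29.6165), down 27.0210 (V=10.6288). Price 20.4441; hedge Δ=1.0000, bond B=-16.0707.
  t=1,j=0: stock 17.0200 → up 21.4452 (V=6.3934), down 12.5948 (V=0.9128). Price 3.7881; hedge Δ=0.6192, bond B=-6.7514.
  t=1,j=1: stock 28.9800 → up 36.5148 (V=20.4441), down 21.4452 (V=6.3934). Price 13.6854; hedge Δ=0.9324, bond B=-13.3351.
  t=0,j=0: stock 23.0000 → up 28.9800 (V=13.6854), down 17.0200 (V=3.7881). Price 8.9387; hedge Δ=0.8275, bond B=-10.0946.
Root portfolio cost Δ·23+B reproduces V0=8.9387.

(0,0): Delta=0.8275 Bond=-10.0946
(1,0): Delta=0.6192 Bond=-6.7514
(1,1): Delta=0.9324 Bond=-13.3351
(2,0): Delta=0.2640 Bond=-2.4125
(2,1): Delta=0.7981 Bond=-10.7213
(2,2): Delta=1.0000 Bond=-16.0707
(3,0): Delta=0.0000 Bond=0.0000
(3,1): Delta=0.3969 Bond=-4.5699
(3,2): Delta=1.0000 Bond=-16.3922
(3,3): Delta=1.0000 Bond=-16.3922
V0=8.9387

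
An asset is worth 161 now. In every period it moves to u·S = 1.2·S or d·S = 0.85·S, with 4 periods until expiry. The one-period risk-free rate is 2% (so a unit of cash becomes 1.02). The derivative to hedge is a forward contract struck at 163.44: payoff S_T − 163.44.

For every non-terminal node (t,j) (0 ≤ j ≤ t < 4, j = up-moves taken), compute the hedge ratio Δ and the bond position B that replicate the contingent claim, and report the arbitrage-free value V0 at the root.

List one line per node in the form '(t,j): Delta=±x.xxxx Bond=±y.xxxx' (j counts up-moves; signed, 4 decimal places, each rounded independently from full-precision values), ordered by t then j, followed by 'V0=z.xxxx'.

Risk-neutral probability p* = (R−d)/(u−d) = (1.02−0.85)/(1.2−0.85) = 0.4857.
Terminal values V(4,·): V(4,0)=-79.3970, V(4,1)=-44.7911, V(4,2)=4.0644, V(4,3)=73.0368, V(4,4)=170.4096
Node (3,0) S=98.8741: V=(p*·-44.7911+(1−p*)·-79.3970)/1.02=-61.3612; Δ=(-44.7911−-79.3970)/(118.6489−84.0430)=1.0000; B=V−Δ·S=-160.2353
Node (3,1) S=139.5870: V=(p*·4.0644+(1−p*)·-44.7911)/1.02=-20.6483; Δ=(4.0644−-44.7911)/(167.5044−118.6489)=1.0000; B=V−Δ·S=-160.2353
Node (3,2) S=197.0640: V=(p*·73.0368+(1−p*)·4.0644)/1.02=36.8287; Δ=(73.0368−4.0644)/(236.4768−167.5044)=1.0000; B=V−Δ·S=-160.2353
Node (3,3) S=278.2080: V=(p*·170.4096+(1−p*)·73.0368)/1.02=117.9727; Δ=(170.4096−73.0368)/(333.8496−236.4768)=1.0000; B=V−Δ·S=-160.2353
Node (2,0) S=116.3225: V=(p*·-20.6483+(1−p*)·-61.3612)/1.02=-40.7709; Δ=(-20.6483−-61.3612)/(139.5870−98.8741)=1.0000; B=V−Δ·S=-157.0934
Node (2,1) S=164.2200: V=(p*·36.8287+(1−p*)·-20.6483)/1.02=7.1266; Δ=(36.8287−-20.6483)/(197.0640−139.5870)=1.0000; B=V−Δ·S=-157.0934
Node (2,2) S=231.8400: V=(p*·117.9727+(1−p*)·36.8287)/1.02=74.7466; Δ=(117.9727−36.8287)/(278.2080−197.0640)=1.0000; B=V−Δ·S=-157.0934
Node (1,0) S=136.8500: V=(p*·7.1266+(1−p*)·-40.7709)/1.02=-17.1632; Δ=(7.1266−-40.7709)/(164.2200−116.3225)=1.0000; B=V−Δ·S=-154.0132
Node (1,1) S=193.2000: V=(p*·74.7466+(1−p*)·7.1266)/1.02=39.1868; Δ=(74.7466−7.1266)/(231.8400−164.2200)=1.0000; B=V−Δ·S=-154.0132
Node (0,0) S=161.0000: V=(p*·39.1868+(1−p*)·-17.1632)/1.02=10.0067; Δ=(39.1868−-17.1632)/(193.2000−136.8500)=1.0000; B=V−Δ·S=-150.9933
Root portfolio cost Δ·161+B reproduces V0=10.0067.

(0,0): Delta=1.0000 Bond=-150.9933
(1,0): Delta=1.0000 Bond=-154.0132
(1,1): Delta=1.0000 Bond=-154.0132
(2,0): Delta=1.0000 Bond=-157.0934
(2,1): Delta=1.0000 Bond=-157.0934
(2,2): Delta=1.0000 Bond=-157.0934
(3,0): Delta=1.0000 Bond=-160.2353
(3,1): Delta=1.0000 Bond=-160.2353
(3,2): Delta=1.0000 Bond=-160.2353
(3,3): Delta=1.0000 Bond=-160.2353
V0=10.0067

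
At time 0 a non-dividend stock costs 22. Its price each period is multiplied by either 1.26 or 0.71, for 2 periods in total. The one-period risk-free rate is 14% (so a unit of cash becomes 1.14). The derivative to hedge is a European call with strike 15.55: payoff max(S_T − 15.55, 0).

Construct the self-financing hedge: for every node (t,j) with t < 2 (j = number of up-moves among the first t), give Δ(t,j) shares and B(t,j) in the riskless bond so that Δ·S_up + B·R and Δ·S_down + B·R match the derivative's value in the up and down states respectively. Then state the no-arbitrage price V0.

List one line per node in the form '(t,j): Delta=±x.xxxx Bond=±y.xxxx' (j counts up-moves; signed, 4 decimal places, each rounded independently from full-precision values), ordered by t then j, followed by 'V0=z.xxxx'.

(0,0): Delta=0.9295 Bond=-10.2500
(1,0): Delta=0.4809 Bond=-4.6781
(1,1): Delta=1.0000 Bond=-13.6404
V0=10.1981

Under the risk-neutral measure, an up-move has probability p* = (R−d)/(u−d) = 0.7818 and values discount at R = 1.14.
Terminal values V(2,·): V(2,0)=0.0000, V(2,1)=4.1312, V(2,2)=19.3772
(1,0): S=15.6200. Δ = (V_up−V_dn)/(S_up−S_dn) = (4.1312−0.0000)/(19.6812−11.0902) = 0.4809. V = [p*·4.1312 + (1−p*)·0.0000]/1.14 = 2.8332. B = V − Δ·S = -4.6781.
(1,1): S=27.7200. Δ = (V_up−V_dn)/(S_up−S_dn) = (19.3772−4.1312)/(34.9272−19.6812) = 1.0000. V = [p*·19.3772 + (1−p*)·4.1312]/1.14 = 14.0796. B = V − Δ·S = -13.6404.
(0,0): S=22.0000. Δ = (V_up−V_dn)/(S_up−S_dn) = (14.0796−2.8332)/(27.7200−15.6200) = 0.9295. V = [p*·14.0796 + (1−p*)·2.8332]/1.14 = 10.1981. B = V − Δ·S = -10.2500.
Check: Δ(0,0)·S0 + B(0,0) = 10.1981 = V0.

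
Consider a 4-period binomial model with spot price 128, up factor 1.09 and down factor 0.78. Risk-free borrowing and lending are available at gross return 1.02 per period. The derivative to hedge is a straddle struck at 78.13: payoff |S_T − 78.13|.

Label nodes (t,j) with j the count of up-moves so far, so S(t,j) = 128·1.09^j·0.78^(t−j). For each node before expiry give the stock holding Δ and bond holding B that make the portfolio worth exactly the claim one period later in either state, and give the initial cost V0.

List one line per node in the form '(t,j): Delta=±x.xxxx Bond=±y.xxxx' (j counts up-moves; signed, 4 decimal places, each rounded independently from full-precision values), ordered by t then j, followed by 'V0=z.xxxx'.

The replicating-portfolio and risk-neutral prices coincide; use p* = (1.02−0.78)/(1.09−0.78) = 0.7742 for the latter.
Terminal values V(4,·): V(4,0)=30.7507, V(4,1)=11.9205, V(4,2)=14.3935, V(4,3)=51.1657, V(4,4)=102.5524
(3,0): S=60.7427. Δ = (V_up−V_dn)/(S_up−S_dn) = (11.9205−30.7507)/(66.2095−47.3793) = -1.0000. V = [p*·11.9205 + (1−p*)·30.7507]/1.02 = 15.8554. B = V − Δ·S = 76.5980.
(3,1): S=84.8840. Δ = (V_up−V_dn)/(S_up−S_dn) = (14.3935−11.9205)/(92.5235−66.2095) = 0.0940. V = [p*·14.3935 + (1−p*)·11.9205]/1.02 = 13.5638. B = V − Δ·S = 5.5863.
(3,2): S=118.6199. Δ = (V_up−V_dn)/(S_up−S_dn) = (51.1657−14.3935)/(129.2957−92.5235) = 1.0000. V = [p*·51.1657 + (1−p*)·14.3935]/1.02 = 42.0219. B = V − Δ·S = -76.5980.
(3,3): S=165.7637. Δ = (V_up−V_dn)/(S_up−S_dn) = (102.5524−51.1657)/(180.6824−129.2957) = 1.0000. V = [p*·102.5524 + (1−p*)·51.1657]/1.02 = 89.1657. B = V − Δ·S = -76.5980.
(2,0): S=77.8752. Δ = (V_up−V_dn)/(S_up−S_dn) = (13.5638−15.8554)/(84.8840−60.7427) = -0.0949. V = [p*·13.5638 + (1−p*)·15.8554]/1.02 = 13.8052. B = V − Δ·S = 21.1973.
(2,1): S=108.8256. Δ = (V_up−V_dn)/(S_up−S_dn) = (42.0219−13.5638)/(118.6199−84.8840) = 0.8436. V = [p*·42.0219 + (1−p*)·13.5638]/1.02 = 34.8979. B = V − Δ·S = -56.9022.
(2,2): S=152.0768. Δ = (V_up−V_dn)/(S_up−S_dn) = (89.1657−42.0219)/(165.7637−118.6199) = 1.0000. V = [p*·89.1657 + (1−p*)·42.0219]/1.02 = 76.9807. B = V − Δ·S = -75.0961.
(1,0): S=99.8400. Δ = (V_up−V_dn)/(S_up−S_dn) = (34.8979−13.8052)/(108.8256−77.8752) = 0.6815. V = [p*·34.8979 + (1−p*)·13.8052]/1.02 = 29.5441. B = V − Δ·S = -38.4969.
(1,1): S=139.5200. Δ = (V_up−V_dn)/(S_up−S_dn) = (76.9807−34.8979)/(152.0768−108.8256) = 0.9730. V = [p*·76.9807 + (1−p*)·34.8979]/1.02 = 66.1550. B = V − Δ·S = -69.5959.
(0,0): S=128.0000. Δ = (V_up−V_dn)/(S_up−S_dn) = (66.1550−29.5441)/(139.5200−99.8400) = 0.9227. V = [p*·66.1550 + (1−p*)·29.5441]/1.02 = 56.7530. B = V − Δ·S = -61.3466.
Root portfolio cost Δ·128+B reproduces V0=56.7530.

(0,0): Delta=0.9227 Bond=-61.3466
(1,0): Delta=0.6815 Bond=-38.4969
(1,1): Delta=0.9730 Bond=-69.5959
(2,0): Delta=-0.0949 Bond=21.1973
(2,1): Delta=0.8436 Bond=-56.9022
(2,2): Delta=1.0000 Bond=-75.0961
(3,0): Delta=-1.0000 Bond=76.5980
(3,1): Delta=0.0940 Bond=5.5863
(3,2): Delta=1.0000 Bond=-76.5980
(3,3): Delta=1.0000 Bond=-76.5980
V0=56.7530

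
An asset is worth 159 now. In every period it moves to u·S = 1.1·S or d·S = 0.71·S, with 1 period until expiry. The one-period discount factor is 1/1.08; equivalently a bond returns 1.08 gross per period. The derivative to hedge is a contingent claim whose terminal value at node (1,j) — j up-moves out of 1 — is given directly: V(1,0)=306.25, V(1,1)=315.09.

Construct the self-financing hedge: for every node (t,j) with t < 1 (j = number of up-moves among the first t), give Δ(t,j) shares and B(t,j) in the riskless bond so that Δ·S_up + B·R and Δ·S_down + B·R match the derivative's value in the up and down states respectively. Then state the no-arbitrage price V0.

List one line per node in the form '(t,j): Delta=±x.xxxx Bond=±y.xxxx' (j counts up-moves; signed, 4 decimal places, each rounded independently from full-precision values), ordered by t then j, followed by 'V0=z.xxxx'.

(0,0): Delta=0.1426 Bond=268.6636
V0=291.3302

The replicating-portfolio and risk-neutral prices coincide; use p* = (1.08−0.71)/(1.1−0.71) = 0.9487 for the latter.
Terminal values V(1,·): V(1,0)=306.2500, V(1,1)=315.0900
Node (0,0) S=159.0000: V=(p*·315.0900+(1−p*)·306.2500)/1.08=291.3302; Δ=(315.0900−306.2500)/(174.9000−112.8900)=0.1426; B=V−Δ·S=268.6636
Check: Δ(0,0)·S0 + B(0,0) = 291.3302 = V0.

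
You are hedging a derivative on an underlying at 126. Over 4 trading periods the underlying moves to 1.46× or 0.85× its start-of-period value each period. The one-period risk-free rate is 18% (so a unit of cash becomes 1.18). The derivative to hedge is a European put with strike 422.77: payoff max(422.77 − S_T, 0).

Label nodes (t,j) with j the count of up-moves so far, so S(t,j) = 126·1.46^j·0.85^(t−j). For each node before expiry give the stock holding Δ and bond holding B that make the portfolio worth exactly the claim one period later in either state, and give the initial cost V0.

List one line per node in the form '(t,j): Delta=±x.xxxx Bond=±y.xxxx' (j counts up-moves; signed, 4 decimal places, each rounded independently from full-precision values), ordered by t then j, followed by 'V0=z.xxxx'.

Since d<R<u, set p* = (R−d)/(u−d) = 0.5410; price each node as the discounted p*-expectation of its children.
Payoff layer (t=4): V(4,0)=356.9972, V(4,1)=309.7956, V(4,2)=228.7198, V(4,3)=89.4602, V(4,4)=0.0000
(3,0): S=77.3797. Δ = (V_up−V_dn)/(S_up−S_dn) = (309.7956−356.9972)/(112.9744−65.7728) = -1.0000. V = [p*·309.7956 + (1−p*)·356.9972]/1.18 = 280.8999. B = V − Δ·S = 358.2797.
(3,1): S=132.9111. Δ = (V_up−V_dn)/(S_up−S_dn) = (228.7198−309.7956)/(194.0502−112.9744) = -1.0000. V = [p*·228.7198 + (1−p*)·309.7956]/1.18 = 225.3686. B = V − Δ·S = 358.2797.
(3,2): S=228.2944. Δ = (V_up−V_dn)/(S_up−S_dn) = (89.4602−228.7198)/(333.3098−194.0502) = -1.0000. V = [p*·89.4602 + (1−p*)·228.7198]/1.18 = 129.9853. B = V − Δ·S = 358.2797.
(3,3): S=392.1291. Δ = (V_up−V_dn)/(S_up−S_dn) = (0.0000−89.4602)/(572.5085−333.3098) = -0.3740. V = [p*·0.0000 + (1−p*)·89.4602]/1.18 = 34.7998. B = V − Δ·S = 181.4559.
(2,0): S=91.0350. Δ = (V_up−V_dn)/(S_up−S_dn) = (225.3686−280.8999)/(132.9111−77.3798) = -1.0000. V = [p*·225.3686 + (1−p*)·280.8999]/1.18 = 212.5918. B = V − Δ·S = 303.6268.
(2,1): S=156.3660. Δ = (V_up−V_dn)/(S_up−S_dn) = (129.9853−225.3686)/(228.2944−132.9111) = -1.0000. V = [p*·129.9853 + (1−p*)·225.3686]/1.18 = 147.2608. B = V − Δ·S = 303.6268.
(2,2): S=268.5816. Δ = (V_up−V_dn)/(S_up−S_dn) = (34.7998−129.9853)/(392.1291−228.2944) = -0.5810. V = [p*·34.7998 + (1−p*)·129.9853]/1.18 = 66.5182. B = V − Δ·S = 222.5601.
(1,0): S=107.1000. Δ = (V_up−V_dn)/(S_up−S_dn) = (147.2608−212.5918)/(156.3660−91.0350) = -1.0000. V = [p*·147.2608 + (1−p*)·212.5918]/1.18 = 150.2109. B = V − Δ·S = 257.3109.
(1,1): S=183.9600. Δ = (V_up−V_dn)/(S_up−S_dn) = (66.5182−147.2608)/(268.5816−156.3660) = -0.7195. V = [p*·66.5182 + (1−p*)·147.2608]/1.18 = 87.7800. B = V − Δ·S = 220.1450.
(0,0): S=126.0000. Δ = (V_up−V_dn)/(S_up−S_dn) = (87.7800−150.2109)/(183.9600−107.1000) = -0.8123. V = [p*·87.7800 + (1−p*)·150.2109]/1.18 = 98.6752. B = V − Δ·S = 201.0210.
Self-financing check: at every node Δ·S+B equals the discounted successor values.

(0,0): Delta=-0.8123 Bond=201.0210
(1,0): Delta=-1.0000 Bond=257.3109
(1,1): Delta=-0.7195 Bond=220.1450
(2,0): Delta=-1.0000 Bond=303.6268
(2,1): Delta=-1.0000 Bond=303.6268
(2,2): Delta=-0.5810 Bond=222.5601
(3,0): Delta=-1.0000 Bond=358.2797
(3,1): Delta=-1.0000 Bond=358.2797
(3,2): Delta=-1.0000 Bond=358.2797
(3,3): Delta=-0.3740 Bond=181.4559
V0=98.6752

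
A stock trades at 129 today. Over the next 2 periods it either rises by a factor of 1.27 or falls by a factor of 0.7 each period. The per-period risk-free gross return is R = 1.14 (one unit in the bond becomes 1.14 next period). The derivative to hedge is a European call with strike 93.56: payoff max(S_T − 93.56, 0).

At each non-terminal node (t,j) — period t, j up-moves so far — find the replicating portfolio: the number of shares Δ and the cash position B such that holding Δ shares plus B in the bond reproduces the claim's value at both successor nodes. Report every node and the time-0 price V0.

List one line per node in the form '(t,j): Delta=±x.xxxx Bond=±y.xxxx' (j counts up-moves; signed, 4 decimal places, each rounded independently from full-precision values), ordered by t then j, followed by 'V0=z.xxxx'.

The replicating-portfolio and risk-neutral prices coincide; use p* = (1.14−0.7)/(1.27−0.7) = 0.7719 for the latter.
Terminal values V(2,·): V(2,0)=0.0000, V(2,1)=21.1210, V(2,2)=114.5041
  t=1,j=0: stock 90.3000 → up 114.6810 (V=21.1210), down 63.2100 (V=0.0000). Price 14.3017; hedge Δ=0.4103, bond B=-22.7527.
  t=1,j=1: stock 163.8300 → up 208.0641 (V=114.5041), down 114.6810 (V=21.1210). Price 81.7598; hedge Δ=1.0000, bond B=-82.0702.
  t=0,j=0: stock 129.0000 → up 163.8300 (V=81.7598), down 90.3000 (V=14.3017). Price 58.2234; hedge Δ=0.9174, bond B=-60.1242.
Root portfolio cost Δ·129+B reproduces V0=58.2234.

(0,0): Delta=0.9174 Bond=-60.1242
(1,0): Delta=0.4103 Bond=-22.7527
(1,1): Delta=1.0000 Bond=-82.0702
V0=58.2234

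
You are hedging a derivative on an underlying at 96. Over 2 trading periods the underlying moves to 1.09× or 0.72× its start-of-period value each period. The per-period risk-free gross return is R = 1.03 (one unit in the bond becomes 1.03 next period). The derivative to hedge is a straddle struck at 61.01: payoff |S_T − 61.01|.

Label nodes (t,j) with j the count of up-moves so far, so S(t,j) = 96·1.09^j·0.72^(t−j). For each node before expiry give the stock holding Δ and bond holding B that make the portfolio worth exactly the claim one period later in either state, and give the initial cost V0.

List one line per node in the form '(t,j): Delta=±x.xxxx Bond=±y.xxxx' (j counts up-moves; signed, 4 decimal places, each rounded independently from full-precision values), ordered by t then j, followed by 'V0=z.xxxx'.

(0,0): Delta=0.9003 Bond=-47.3818
(1,0): Delta=0.1207 Bond=5.0836
(1,1): Delta=1.0000 Bond=-59.2330
V0=39.0496

Risk-neutral probability p* = (R−d)/(u−d) = (1.03−0.72)/(1.09−0.72) = 0.8378.
Payoff layer (t=2): V(2,0)=11.2436, V(2,1)=14.3308, V(2,2)=53.0476
  t=1,j=0: stock 69.1200 → up 75.3408 (V=14.3308), down 49.7664 (V=11.2436). Price 13.4274; hedge Δ=0.1207, bond B=5.0836.
  t=1,j=1: stock 104.6400 → up 114.0576 (V=53.0476), down 75.3408 (V=14.3308). Price 45.4070; hedge Δ=1.0000, bond B=-59.2330.
  t=0,j=0: stock 96.0000 → up 104.6400 (V=45.4070), down 69.1200 (V=13.4274). Price 39.0496; hedge Δ=0.9003, bond B=-47.3818.
Self-financing check: at every node Δ·S+B equals the discounted successor values.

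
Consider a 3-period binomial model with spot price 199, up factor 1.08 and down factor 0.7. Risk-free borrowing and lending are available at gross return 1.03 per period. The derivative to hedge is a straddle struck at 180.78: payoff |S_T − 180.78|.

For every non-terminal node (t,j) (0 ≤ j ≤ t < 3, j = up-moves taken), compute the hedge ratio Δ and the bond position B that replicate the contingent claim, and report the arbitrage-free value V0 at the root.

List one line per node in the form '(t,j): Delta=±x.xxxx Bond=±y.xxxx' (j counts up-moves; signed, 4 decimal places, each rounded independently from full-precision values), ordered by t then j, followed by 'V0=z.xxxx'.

Risk-neutral probability p* = (R−d)/(u−d) = (1.03−0.7)/(1.08−0.7) = 0.8684.
Terminal payoffs: V(3,0)=112.5230, V(3,1)=75.4692, V(3,2)=18.3005, V(3,3)=69.9027
(2,0): S=97.5100. Δ = (V_up−V_dn)/(S_up−S_dn) = (75.4692−112.5230)/(105.3108−68.2570) = -1.0000. V = [p*·75.4692 + (1−p*)·112.5230]/1.03 = 78.0046. B = V − Δ·S = 175.5146.
(2,1): S=150.4440. Δ = (V_up−V_dn)/(S_up−S_dn) = (18.3005−75.4692)/(162.4795−105.3108) = -1.0000. V = [p*·18.3005 + (1−p*)·75.4692]/1.03 = 25.0706. B = V − Δ·S = 175.5146.
(2,2): S=232.1136. Δ = (V_up−V_dn)/(S_up−S_dn) = (69.9027−18.3005)/(250.6827−162.4795) = 0.5850. V = [p*·69.9027 + (1−p*)·18.3005]/1.03 = 61.2747. B = V − Δ·S = -74.5206.
(1,0): S=139.3000. Δ = (V_up−V_dn)/(S_up−S_dn) = (25.0706−78.0046)/(150.4440−97.5100) = -1.0000. V = [p*·25.0706 + (1−p*)·78.0046]/1.03 = 31.1025. B = V − Δ·S = 170.4025.
(1,1): S=214.9200. Δ = (V_up−V_dn)/(S_up−S_dn) = (61.2747−25.0706)/(232.1136−150.4440) = 0.4433. V = [p*·61.2747 + (1−p*)·25.0706]/1.03 = 54.8650. B = V − Δ·S = -40.4090.
(0,0): S=199.0000. Δ = (V_up−V_dn)/(S_up−S_dn) = (54.8650−31.1025)/(214.9200−139.3000) = 0.3142. V = [p*·54.8650 + (1−p*)·31.1025]/1.03 = 50.2314. B = V − Δ·S = -12.3016.
Self-financing check: at every node Δ·S+B equals the discounted successor values.

(0,0): Delta=0.3142 Bond=-12.3016
(1,0): Delta=-1.0000 Bond=170.4025
(1,1): Delta=0.4433 Bond=-40.4090
(2,0): Delta=-1.0000 Bond=175.5146
(2,1): Delta=-1.0000 Bond=175.5146
(2,2): Delta=0.5850 Bond=-74.5206
V0=50.2314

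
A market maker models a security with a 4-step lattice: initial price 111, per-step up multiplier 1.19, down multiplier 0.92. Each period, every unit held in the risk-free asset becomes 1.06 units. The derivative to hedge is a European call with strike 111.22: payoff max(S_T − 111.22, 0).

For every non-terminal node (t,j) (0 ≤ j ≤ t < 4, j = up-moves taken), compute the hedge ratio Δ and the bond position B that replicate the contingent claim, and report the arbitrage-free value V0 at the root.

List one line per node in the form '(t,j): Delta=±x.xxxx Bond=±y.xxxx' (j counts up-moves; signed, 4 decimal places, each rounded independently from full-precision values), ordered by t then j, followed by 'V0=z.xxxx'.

(0,0): Delta=0.8425 Bond=-67.7348
(1,0): Delta=0.6906 Bond=-56.2813
(1,1): Delta=0.9516 Bond=-86.2079
(2,0): Delta=0.4208 Bond=-34.3158
(2,1): Delta=0.8842 Bond=-83.1904
(2,2): Delta=1.0000 Bond=-98.9854
(3,0): Delta=0.0000 Bond=0.0000
(3,1): Delta=0.7230 Bond=-70.1513
(3,2): Delta=1.0000 Bond=-104.9245
(3,3): Delta=1.0000 Bond=-104.9245
V0=25.7864

Under the risk-neutral measure, an up-move has probability p* = (R−d)/(u−d) = 0.5185 and values discount at R = 1.06.
Terminal values V(4,·): V(4,0)=0.0000, V(4,1)=0.0000, V(4,2)=21.8232, V(4,3)=60.8684, V(4,4)=111.3727
  t=3,j=0: stock 86.4344 → up 102.8569 (V=0.0000), down 79.5196 (V=0.0000). Price 0.0000; hedge Δ=0.0000, bond B=0.0000.
  t=3,j=1: stock 111.8010 → up 133.0432 (V=21.8232), down 102.8569 (V=0.0000). Price 10.6752; hedge Δ=0.7230, bond B=-70.1513.
  t=3,j=2: stock 144.6121 → up 172.0884 (V=60.8684), down 133.0432 (V=21.8232). Price 39.6876; hedge Δ=1.0000, bond B=-104.9245.
  t=3,j=3: stock 187.0526 → up 222.5927 (V=111.3727), down 172.0884 (V=60.8684). Price 82.1281; hedge Δ=1.0000, bond B=-104.9245.
  t=2,j=0: stock 93.9504 → up 111.8010 (V=10.6752), down 86.4344 (V=0.0000). Price 5.2220; hedge Δ=0.4208, bond B=-34.3158.
  t=2,j=1: stock 121.5228 → up 144.6121 (V=39.6876), down 111.8010 (V=10.6752). Price 24.2629; hedge Δ=0.8842, bond B=-83.1904.
  t=2,j=2: stock 157.1871 → up 187.0526 (V=82.1281), down 144.6121 (V=39.6876). Price 58.2017; hedge Δ=1.0000, bond B=-98.9854.
  t=1,j=0: stock 102.1200 → up 121.5228 (V=24.2629), down 93.9504 (V=5.2220). Price 14.2406; hedge Δ=0.6906, bond B=-56.2813.
  t=1,j=1: stock 132.0900 → up 157.1871 (V=58.2017), down 121.5228 (V=24.2629). Price 39.4913; hedge Δ=0.9516, bond B=-86.2079.
  t=0,j=0: stock 111.0000 → up 132.0900 (V=39.4913), down 102.1200 (V=14.2406). Price 25.7864; hedge Δ=0.8425, bond B=-67.7348.
Self-financing check: at every node Δ·S+B equals the discounted successor values.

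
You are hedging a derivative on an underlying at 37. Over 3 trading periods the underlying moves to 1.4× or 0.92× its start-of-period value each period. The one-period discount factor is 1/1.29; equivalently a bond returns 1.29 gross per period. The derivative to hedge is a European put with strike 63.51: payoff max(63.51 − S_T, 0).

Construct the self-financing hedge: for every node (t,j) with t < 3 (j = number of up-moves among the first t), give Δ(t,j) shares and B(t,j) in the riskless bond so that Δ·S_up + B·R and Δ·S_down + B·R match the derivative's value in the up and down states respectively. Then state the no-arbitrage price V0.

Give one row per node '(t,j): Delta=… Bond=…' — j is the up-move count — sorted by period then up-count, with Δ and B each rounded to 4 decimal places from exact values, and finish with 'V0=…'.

(0,0): Delta=-0.2618 Bond=10.9940
(1,0): Delta=-0.8827 Bond=35.3163
(1,1): Delta=-0.1405 Bond=7.8992
(2,0): Delta=-1.0000 Bond=49.2326
(2,1): Delta=-0.8597 Bond=44.4656
(2,2): Delta=0.0000 Bond=0.0000
V0=1.3071

Since d<R<u, set p* = (R−d)/(u−d) = 0.7708; price each node as the discounted p*-expectation of its children.
At expiry t=3: V(3,0)=34.6985, V(3,1)=19.6665, V(3,2)=0.0000, V(3,3)=0.0000
(2,0): S=31.3168. Δ = (V_up−V_dn)/(S_up−S_dn) = (19.6665−34.6985)/(43.8435−28.8115) = -1.0000. V = [p*·19.6665 + (1−p*)·34.6985]/1.29 = 17.9158. B = V − Δ·S = 49.2326.
(2,1): S=47.6560. Δ = (V_up−V_dn)/(S_up−S_dn) = (0.0000−19.6665)/(66.7184−43.8435) = -0.8597. V = [p*·0.0000 + (1−p*)·19.6665]/1.29 = 3.4937. B = V − Δ·S = 44.4656.
(2,2): S=72.5200. Δ = (V_up−V_dn)/(S_up−S_dn) = (0.0000−0.0000)/(101.5280−66.7184) = 0.0000. V = [p*·0.0000 + (1−p*)·0.0000]/1.29 = 0.0000. B = V − Δ·S = 0.0000.
(1,0): S=34.0400. Δ = (V_up−V_dn)/(S_up−S_dn) = (3.4937−17.9158)/(47.6560−31.3168) = -0.8827. V = [p*·3.4937 + (1−p*)·17.9158]/1.29 = 5.2704. B = V − Δ·S = 35.3163.
(1,1): S=51.8000. Δ = (V_up−V_dn)/(S_up−S_dn) = (0.0000−3.4937)/(72.5200−47.6560) = -0.1405. V = [p*·0.0000 + (1−p*)·3.4937]/1.29 = 0.6207. B = V − Δ·S = 7.8992.
(0,0): S=37.0000. Δ = (V_up−V_dn)/(S_up−S_dn) = (0.6207−5.2704)/(51.8000−34.0400) = -0.2618. V = [p*·0.6207 + (1−p*)·5.2704]/1.29 = 1.3071. B = V − Δ·S = 10.9940.
Check: Δ(0,0)·S0 + B(0,0) = 1.3071 = V0.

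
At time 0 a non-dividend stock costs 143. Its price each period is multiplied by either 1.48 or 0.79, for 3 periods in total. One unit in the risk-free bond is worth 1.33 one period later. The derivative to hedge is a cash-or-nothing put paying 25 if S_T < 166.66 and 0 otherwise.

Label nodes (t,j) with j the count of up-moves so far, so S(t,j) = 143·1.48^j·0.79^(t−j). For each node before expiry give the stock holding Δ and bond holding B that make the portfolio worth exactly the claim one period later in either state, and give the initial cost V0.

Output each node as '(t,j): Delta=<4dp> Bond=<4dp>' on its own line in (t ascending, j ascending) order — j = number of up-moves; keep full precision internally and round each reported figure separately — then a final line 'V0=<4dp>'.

The replicating-portfolio and risk-neutral prices coincide; use p* = (1.33−0.79)/(1.48−0.79) = 0.7826 for the latter.
Terminal payoffs: V(3,0)=25.0000, V(3,1)=25.0000, V(3,2)=0.0000, V(3,3)=0.0000
  t=2,j=0: stock 89.2463 → up 132.0845 (V=25.0000), down 70.5046 (V=25.0000). Price 18.7970; hedge Δ=0.0000, bond B=18.7970.
  t=2,j=1: stock 167.1956 → up 247.4495 (V=0.0000), down 132.0845 (V=25.0000). Price 4.0863; hedge Δ=-0.2167, bond B=40.3182.
  t=2,j=2: stock 313.2272 → up 463.5763 (V=0.0000), down 247.4495 (V=0.0000). Price 0.0000; hedge Δ=0.0000, bond B=0.0000.
  t=1,j=0: stock 112.9700 → up 167.1956 (V=4.0863), down 89.2463 (V=18.7970). Price 5.4769; hedge Δ=-0.1887, bond B=26.7967.
  t=1,j=1: stock 211.6400 → up 313.2272 (V=0.0000), down 167.1956 (V=4.0863). Price 0.6679; hedge Δ=-0.0280, bond B=6.5901.
  t=0,j=0: stock 143.0000 → up 211.6400 (V=0.6679), down 112.9700 (V=5.4769). Price 1.2882; hedge Δ=-0.0487, bond B=8.2578.
Self-financing check: at every node Δ·S+B equals the discounted successor values.

(0,0): Delta=-0.0487 Bond=8.2578
(1,0): Delta=-0.1887 Bond=26.7967
(1,1): Delta=-0.0280 Bond=6.5901
(2,0): Delta=0.0000 Bond=18.7970
(2,1): Delta=-0.2167 Bond=40.3182
(2,2): Delta=0.0000 Bond=0.0000
V0=1.2882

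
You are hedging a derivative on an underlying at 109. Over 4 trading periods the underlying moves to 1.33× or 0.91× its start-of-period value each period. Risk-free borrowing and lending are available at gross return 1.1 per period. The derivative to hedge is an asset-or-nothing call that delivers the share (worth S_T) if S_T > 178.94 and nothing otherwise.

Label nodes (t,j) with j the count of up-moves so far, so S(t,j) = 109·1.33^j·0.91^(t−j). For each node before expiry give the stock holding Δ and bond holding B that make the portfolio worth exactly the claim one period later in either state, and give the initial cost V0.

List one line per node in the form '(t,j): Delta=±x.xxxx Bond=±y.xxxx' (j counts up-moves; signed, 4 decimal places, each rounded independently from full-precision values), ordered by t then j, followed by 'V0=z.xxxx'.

The replicating-portfolio and risk-neutral prices coincide; use p* = (1.1−0.91)/(1.33−0.91) = 0.4524 for the latter.
Terminal values V(4,·): V(4,0)=0.0000, V(4,1)=0.0000, V(4,2)=0.0000, V(4,3)=233.3581, V(4,4)=341.0618
(3,0): S=82.1392. Δ = (V_up−V_dn)/(S_up−S_dn) = (0.0000−0.0000)/(109.2452−74.7467) = 0.0000. V = [p*·0.0000 + (1−p*)·0.0000]/1.1 = 0.0000. B = V − Δ·S = 0.0000.
(3,1): S=120.0497. Δ = (V_up−V_dn)/(S_up−S_dn) = (0.0000−0.0000)/(159.6660−109.2452) = 0.0000. V = [p*·0.0000 + (1−p*)·0.0000]/1.1 = 0.0000. B = V − Δ·S = 0.0000.
(3,2): S=175.4572. Δ = (V_up−V_dn)/(S_up−S_dn) = (233.3581−0.0000)/(233.3581−159.6660) = 3.1667. V = [p*·233.3581 + (1−p*)·0.0000]/1.1 = 95.9698. B = V − Δ·S = -459.6447.
(3,3): S=256.4374. Δ = (V_up−V_dn)/(S_up−S_dn) = (341.0618−233.3581)/(341.0618−233.3581) = 1.0000. V = [p*·341.0618 + (1−p*)·233.3581]/1.1 = 256.4374. B = V − Δ·S = 0.0000.
(2,0): S=90.2629. Δ = (V_up−V_dn)/(S_up−S_dn) = (0.0000−0.0000)/(120.0497−82.1392) = 0.0000. V = [p*·0.0000 + (1−p*)·0.0000]/1.1 = 0.0000. B = V − Δ·S = 0.0000.
(2,1): S=131.9227. Δ = (V_up−V_dn)/(S_up−S_dn) = (95.9698−0.0000)/(175.4572−120.0497) = 1.7321. V = [p*·95.9698 + (1−p*)·0.0000]/1.1 = 39.4681. B = V − Δ·S = -189.0314.
(2,2): S=192.8101. Δ = (V_up−V_dn)/(S_up−S_dn) = (256.4374−95.9698)/(256.4374−175.4572) = 1.9816. V = [p*·256.4374 + (1−p*)·95.9698]/1.1 = 153.2384. B = V − Δ·S = -228.8274.
(1,0): S=99.1900. Δ = (V_up−V_dn)/(S_up−S_dn) = (39.4681−0.0000)/(131.9227−90.2629) = 0.9474. V = [p*·39.4681 + (1−p*)·0.0000]/1.1 = 16.2315. B = V − Δ·S = -77.7402.
(1,1): S=144.9700. Δ = (V_up−V_dn)/(S_up−S_dn) = (153.2384−39.4681)/(192.8101−131.9227) = 1.8685. V = [p*·153.2384 + (1−p*)·39.4681]/1.1 = 82.6688. B = V − Δ·S = -188.2130.
(0,0): S=109.0000. Δ = (V_up−V_dn)/(S_up−S_dn) = (82.6688−16.2315)/(144.9700−99.1900) = 1.4512. V = [p*·82.6688 + (1−p*)·16.2315]/1.1 = 42.0786. B = V − Δ·S = -116.1054.
Each (Δ,B) replicates both successor values, so the strategy is self-financing and V0 is arbitrage-free.

(0,0): Delta=1.4512 Bond=-116.1054
(1,0): Delta=0.9474 Bond=-77.7402
(1,1): Delta=1.8685 Bond=-188.2130
(2,0): Delta=0.0000 Bond=0.0000
(2,1): Delta=1.7321 Bond=-189.0314
(2,2): Delta=1.9816 Bond=-228.8274
(3,0): Delta=0.0000 Bond=0.0000
(3,1): Delta=0.0000 Bond=0.0000
(3,2): Delta=3.1667 Bond=-459.6447
(3,3): Delta=1.0000 Bond=0.0000
V0=42.0786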